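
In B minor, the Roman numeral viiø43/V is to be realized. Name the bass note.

The applied chord viiø43/V is rooted on E#: E#-G#-B-D#.
The figure 43 means second inversion — the fifth is in the bass.

B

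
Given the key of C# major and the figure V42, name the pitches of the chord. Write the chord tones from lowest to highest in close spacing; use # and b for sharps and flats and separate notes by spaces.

In C# major, the dominant is G#, and the diatonic chord built there is a dominant seventh chord.
Stacking thirds from G# gives G#-B#-D#-F#.
The figured bass 42 indicates third inversion, placing the seventh (F#) in the bass: F#-G#-B#-D#.

F# G# B# D#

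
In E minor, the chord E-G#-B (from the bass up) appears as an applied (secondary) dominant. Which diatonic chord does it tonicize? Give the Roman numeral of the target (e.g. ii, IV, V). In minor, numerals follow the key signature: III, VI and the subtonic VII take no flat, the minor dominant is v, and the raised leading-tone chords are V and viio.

iv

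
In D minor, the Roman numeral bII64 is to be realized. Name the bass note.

Bb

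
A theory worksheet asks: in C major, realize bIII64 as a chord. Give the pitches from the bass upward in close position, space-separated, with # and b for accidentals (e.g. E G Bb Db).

Scale degree 3 in C major is E; lowering it a half step gives Eb. bIII64 is a major triad on the lowered third degree, borrowed from the parallel minor.
So the chord is Eb-G-Bb, a major triad.
The figured bass 64 indicates second inversion, placing the fifth (Bb) in the bass: Bb-Eb-G.

Bb Eb G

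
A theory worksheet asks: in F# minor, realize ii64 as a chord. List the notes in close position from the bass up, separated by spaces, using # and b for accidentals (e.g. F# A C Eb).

ii64 is the minor supertonic, borrowed from the parallel major (the Dorian ii). In F# minor that root is G#.
So the chord is G#-B-D#.
With the 64 figure the chord is in second inversion; from the bass D# upward in close position it reads D#-G#-B.

D# G# B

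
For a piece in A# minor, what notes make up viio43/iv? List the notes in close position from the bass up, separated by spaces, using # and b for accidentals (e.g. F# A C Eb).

G# B C## E#

viio43/iv is a secondary leading-tone chord. The target iv is D# in A# minor; the applied chord is rooted a semitone below, on C##.
Building a fully diminished seventh chord on C## gives C##-E#-G#-B.
The figured bass 43 indicates second inversion, placing the fifth (G#) in the bass: G#-B-C##-E#.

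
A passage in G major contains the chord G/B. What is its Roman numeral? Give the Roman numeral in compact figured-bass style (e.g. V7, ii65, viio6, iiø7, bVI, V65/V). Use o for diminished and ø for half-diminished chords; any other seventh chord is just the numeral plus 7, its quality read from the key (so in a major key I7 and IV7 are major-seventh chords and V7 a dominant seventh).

I6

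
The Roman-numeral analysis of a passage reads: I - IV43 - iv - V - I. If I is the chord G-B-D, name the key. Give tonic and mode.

The anchor chord is a major triad on G, labeled I.
If G is scale degree 1 and the mode makes that degree carry a major triad, the tonic is G and the mode is major.

G major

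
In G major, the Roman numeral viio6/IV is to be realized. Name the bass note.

The applied chord viio6/IV is rooted on B: B-D-F.
The figure 6 means first inversion — the third is in the bass.

D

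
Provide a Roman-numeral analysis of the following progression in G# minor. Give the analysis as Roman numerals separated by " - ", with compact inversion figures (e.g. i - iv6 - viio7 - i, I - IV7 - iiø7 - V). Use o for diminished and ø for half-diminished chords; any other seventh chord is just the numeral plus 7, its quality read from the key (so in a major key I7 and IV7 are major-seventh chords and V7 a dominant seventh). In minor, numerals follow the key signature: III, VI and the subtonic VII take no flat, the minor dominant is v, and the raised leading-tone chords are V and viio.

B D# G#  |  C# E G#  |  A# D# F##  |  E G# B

B-D#-G# has root G#, degree 1 in G# minor, so i6.
C#-E-G# has root C#, degree 4 in G# minor, so iv.
A#-D#-F##: root D# is the dominant; major triad there is V64.
E-G#-B has root E, degree 6 in G# minor, so VI.

i6 - iv - V64 - VI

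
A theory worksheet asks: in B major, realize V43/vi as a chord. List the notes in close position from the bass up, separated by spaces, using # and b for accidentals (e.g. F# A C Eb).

A# C# D# F##

The slash means an applied dominant: we want the dominant of vi. In B major, vi is G# minor, and its dominant is built on D#.
Building a dominant seventh chord on D# gives D#-F##-A#-C#.
With the 43 figure the chord is in second inversion; from the bass A# upward in close position it reads A#-C#-D#-F##.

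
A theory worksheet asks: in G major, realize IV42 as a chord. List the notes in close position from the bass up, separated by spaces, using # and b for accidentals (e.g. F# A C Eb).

B C E G

In G major, scale degree 4 is C, and the diatonic chord built there is a major seventh chord.
Stacking thirds from C gives C-E-G-B.
With the 42 figure the chord is in third inversion; from the bass B upward in close position it reads B-C-E-G.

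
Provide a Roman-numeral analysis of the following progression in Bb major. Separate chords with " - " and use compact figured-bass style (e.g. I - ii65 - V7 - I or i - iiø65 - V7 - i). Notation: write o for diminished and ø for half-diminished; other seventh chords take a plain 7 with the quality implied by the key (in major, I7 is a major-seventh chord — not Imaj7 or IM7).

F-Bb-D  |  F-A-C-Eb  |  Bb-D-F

I64 - V7 - I

F-Bb-D: major triad on Bb = scale degree 1 → I64.
F-A-C-Eb: dominant seventh chord on F = scale degree 5 → V7.
Bb-D-F has root Bb, degree 1 in Bb major, so I.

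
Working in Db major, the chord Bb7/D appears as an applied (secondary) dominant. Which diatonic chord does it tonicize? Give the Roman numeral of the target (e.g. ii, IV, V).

The chord is a dominant seventh chord on Bb.
A dominant resolves down a perfect fifth: Bb → Eb. In Db major, Eb is scale degree 2, i.e. ii.

ii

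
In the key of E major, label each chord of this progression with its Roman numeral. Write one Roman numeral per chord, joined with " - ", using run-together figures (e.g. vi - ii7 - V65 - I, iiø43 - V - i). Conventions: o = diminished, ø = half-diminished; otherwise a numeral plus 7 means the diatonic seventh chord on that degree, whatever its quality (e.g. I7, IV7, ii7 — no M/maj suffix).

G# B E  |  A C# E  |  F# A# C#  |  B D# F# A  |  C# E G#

I6 - IV - V/V - V7 - vi

G#-B-E: root E is the tonic; major triad there is I6.
A-C#-E has root A, degree 4 in E major, so IV.
F#-A#-C#: chromatic; F# is V of V, so V/V.
B-D#-F#-A has root B, degree 5 in E major, so V7.
C#-E-G# has root C#, degree 6 in E major, so vi.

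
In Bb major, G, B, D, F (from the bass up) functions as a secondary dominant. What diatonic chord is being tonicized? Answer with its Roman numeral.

ii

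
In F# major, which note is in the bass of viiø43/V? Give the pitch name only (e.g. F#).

F#

The applied chord viiø43/V is rooted on B#: B#-D#-F#-A#.
The figure 43 means second inversion — the fifth is in the bass.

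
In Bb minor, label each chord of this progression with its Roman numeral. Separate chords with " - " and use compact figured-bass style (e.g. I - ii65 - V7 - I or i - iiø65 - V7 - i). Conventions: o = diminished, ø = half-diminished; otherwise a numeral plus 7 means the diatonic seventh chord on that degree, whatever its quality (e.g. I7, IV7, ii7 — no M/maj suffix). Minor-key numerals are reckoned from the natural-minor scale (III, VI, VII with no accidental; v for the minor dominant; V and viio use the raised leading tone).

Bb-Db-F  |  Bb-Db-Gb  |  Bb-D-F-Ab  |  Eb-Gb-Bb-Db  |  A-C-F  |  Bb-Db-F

i - VI6 - V7/iv - iv7 - V6 - i

Bb-Db-F: minor triad on Bb = scale degree 1 → i.
Bb-Db-Gb: major triad on Gb = scale degree 6 → VI6.
Bb-D-F-Ab is the secondary dominant of iv (dominant seventh chord on Bb): V7/iv.
Eb-Gb-Bb-Db: minor seventh chord on Eb = scale degree 4 → iv7.
A-C-F has root F, degree 5 in Bb minor, so V6.
Bb-Db-F has root Bb, degree 1 in Bb minor, so i.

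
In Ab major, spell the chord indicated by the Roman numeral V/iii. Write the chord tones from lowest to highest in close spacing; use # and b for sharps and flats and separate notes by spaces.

G B D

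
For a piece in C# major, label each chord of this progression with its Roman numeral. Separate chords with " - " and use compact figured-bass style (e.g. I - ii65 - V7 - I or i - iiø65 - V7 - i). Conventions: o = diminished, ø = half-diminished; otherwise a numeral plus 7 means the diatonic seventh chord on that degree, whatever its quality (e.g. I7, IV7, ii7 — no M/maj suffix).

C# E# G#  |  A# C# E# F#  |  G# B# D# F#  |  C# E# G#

I - IV65 - V7 - I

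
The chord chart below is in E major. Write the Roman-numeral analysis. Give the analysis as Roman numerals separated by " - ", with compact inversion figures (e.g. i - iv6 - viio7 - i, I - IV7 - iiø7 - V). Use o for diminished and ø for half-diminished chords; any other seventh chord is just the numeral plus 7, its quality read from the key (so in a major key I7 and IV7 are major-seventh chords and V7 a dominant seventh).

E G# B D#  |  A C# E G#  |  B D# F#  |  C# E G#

I7 - IV7 - V - vi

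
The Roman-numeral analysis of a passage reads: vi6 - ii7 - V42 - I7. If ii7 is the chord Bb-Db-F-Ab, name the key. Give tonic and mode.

ii7 is given as Bb-Db-F-Ab — a minor seventh chord with root Bb.
ii7 on Bb implies Bb is the supertonic; that puts the tonic at Ab, and the lowercase numeral fits major mode.

Ab major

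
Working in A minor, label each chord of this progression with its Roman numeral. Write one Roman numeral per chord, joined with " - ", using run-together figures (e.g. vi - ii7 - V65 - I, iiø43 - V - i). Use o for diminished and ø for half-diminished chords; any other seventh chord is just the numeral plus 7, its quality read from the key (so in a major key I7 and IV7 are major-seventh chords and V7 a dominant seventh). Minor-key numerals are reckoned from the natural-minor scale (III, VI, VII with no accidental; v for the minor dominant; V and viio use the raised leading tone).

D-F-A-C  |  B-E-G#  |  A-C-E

iv7 - V64 - i

D-F-A-C: minor seventh chord on D = scale degree 4 → iv7.
B-E-G#: root E is the dominant; major triad there is V64.
A-C-E: root A is the tonic; minor triad there is i.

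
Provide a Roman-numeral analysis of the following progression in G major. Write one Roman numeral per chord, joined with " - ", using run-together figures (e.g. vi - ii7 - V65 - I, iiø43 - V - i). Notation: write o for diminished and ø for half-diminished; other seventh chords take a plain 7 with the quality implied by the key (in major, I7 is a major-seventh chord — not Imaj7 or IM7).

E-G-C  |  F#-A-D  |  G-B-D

IV6 - V6 - I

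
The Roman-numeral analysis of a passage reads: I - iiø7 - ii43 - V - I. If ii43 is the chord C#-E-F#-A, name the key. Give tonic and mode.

ii43 is given as C#-E-F#-A — a minor seventh chord with root F#.
Counting down one scale step from F# places the tonic on E; a minor seventh chord on degree 2 is diatonic only in major.

E major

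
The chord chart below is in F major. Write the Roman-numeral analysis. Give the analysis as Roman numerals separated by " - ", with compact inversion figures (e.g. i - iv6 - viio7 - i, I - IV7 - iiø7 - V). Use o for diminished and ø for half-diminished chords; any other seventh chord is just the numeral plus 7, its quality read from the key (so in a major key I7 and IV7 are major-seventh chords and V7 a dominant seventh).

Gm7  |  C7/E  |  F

ii7 - V65 - I

Gm7: root G is the supertonic; minor seventh chord there is ii7.
C7/E: dominant seventh chord on C = scale degree 5 → V65.
F has root F, degree 1 in F major, so I.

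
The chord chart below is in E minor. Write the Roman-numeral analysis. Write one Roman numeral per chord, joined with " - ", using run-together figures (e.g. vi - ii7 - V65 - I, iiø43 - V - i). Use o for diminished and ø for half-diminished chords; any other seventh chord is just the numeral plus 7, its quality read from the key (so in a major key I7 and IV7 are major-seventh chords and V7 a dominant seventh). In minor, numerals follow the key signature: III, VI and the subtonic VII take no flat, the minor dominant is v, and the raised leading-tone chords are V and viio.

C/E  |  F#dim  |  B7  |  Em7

VI6 - iio - V7 - i7

C/E: major triad on C = scale degree 6 → VI6.
F#dim: diminished triad on F# = scale degree 2 → iio.
B7 has root B, degree 5 in E minor, so V7.
Em7 has root E, degree 1 in E minor, so i7.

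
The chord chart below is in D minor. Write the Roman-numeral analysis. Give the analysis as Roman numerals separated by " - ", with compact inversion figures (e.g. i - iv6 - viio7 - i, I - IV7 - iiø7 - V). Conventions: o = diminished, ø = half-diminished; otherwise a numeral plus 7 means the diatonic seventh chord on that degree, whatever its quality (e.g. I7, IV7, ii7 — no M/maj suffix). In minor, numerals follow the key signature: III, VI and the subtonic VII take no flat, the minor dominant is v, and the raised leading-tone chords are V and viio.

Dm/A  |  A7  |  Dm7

i64 - V7 - i7

Dm/A has root D, degree 1 in D minor, so i64.
A7 has root A, degree 5 in D minor, so V7.
Dm7 has root D, degree 1 in D minor, so i7.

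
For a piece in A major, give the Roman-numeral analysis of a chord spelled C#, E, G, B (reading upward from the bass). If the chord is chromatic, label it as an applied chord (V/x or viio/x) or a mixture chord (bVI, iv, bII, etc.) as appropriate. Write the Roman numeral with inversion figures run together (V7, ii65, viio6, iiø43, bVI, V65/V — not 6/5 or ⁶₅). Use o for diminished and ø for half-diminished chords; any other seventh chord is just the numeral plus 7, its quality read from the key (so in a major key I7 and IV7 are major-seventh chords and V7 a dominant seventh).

viiø7/IV

Stacked in thirds the chord is C#-E-G-B: a half-diminished seventh chord on C#.
C# sits a half step below D (IV in A major); a diminished chord there is the applied leading-tone chord of IV.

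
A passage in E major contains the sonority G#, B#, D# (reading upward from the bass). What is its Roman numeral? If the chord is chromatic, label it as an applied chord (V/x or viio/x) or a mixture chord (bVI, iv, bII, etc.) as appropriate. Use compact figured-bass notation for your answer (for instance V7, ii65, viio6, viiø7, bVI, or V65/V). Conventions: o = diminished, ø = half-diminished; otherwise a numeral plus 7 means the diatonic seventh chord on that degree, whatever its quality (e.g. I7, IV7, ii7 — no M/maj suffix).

V/vi

Stacked in thirds the chord is G#-B#-D#: a major triad on G#.
G# is not a diatonic chord root with this quality in E major, but it lies a perfect fifth above C# (vi), so the chord functions as an applied dominant of vi.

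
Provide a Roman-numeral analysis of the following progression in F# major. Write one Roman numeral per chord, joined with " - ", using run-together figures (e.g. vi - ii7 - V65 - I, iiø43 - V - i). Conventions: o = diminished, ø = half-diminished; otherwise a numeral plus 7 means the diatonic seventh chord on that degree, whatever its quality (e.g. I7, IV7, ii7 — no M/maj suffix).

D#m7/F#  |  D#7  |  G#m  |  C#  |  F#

vi65 - V7/ii - ii - V - I

D#m7/F# has root D#, degree 6 in F# major, so vi65.
D#7: a dominant seventh chord on D#, the applied dominant of ii → V7/ii.
G#m: root G# is the supertonic; minor triad there is ii.
C# has root C#, degree 5 in F# major, so V.
F# has root F#, degree 1 in F# major, so I.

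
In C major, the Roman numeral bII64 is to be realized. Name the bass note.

bII in C major has root Db; the chord is Db-F-Ab.
The figure 64 means second inversion — the fifth is in the bass.

Ab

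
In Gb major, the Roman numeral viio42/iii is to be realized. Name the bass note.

Gb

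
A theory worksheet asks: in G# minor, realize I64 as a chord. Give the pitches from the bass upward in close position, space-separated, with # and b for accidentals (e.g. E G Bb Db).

D# G# B#

I64 is the major tonic (Picardy third), borrowed from the parallel major. In G# minor that root is G#.
So the chord is G#-B#-D#.
With the 64 figure the chord is in second inversion; from the bass D# upward in close position it reads D#-G#-B#.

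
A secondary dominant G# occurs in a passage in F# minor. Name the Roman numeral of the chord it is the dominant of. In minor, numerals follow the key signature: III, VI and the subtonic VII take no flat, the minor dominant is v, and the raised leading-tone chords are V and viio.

The chord is a major triad on G#.
A dominant resolves down a perfect fifth: G# → C#. In F# minor, C# is scale degree 5, i.e. V.

V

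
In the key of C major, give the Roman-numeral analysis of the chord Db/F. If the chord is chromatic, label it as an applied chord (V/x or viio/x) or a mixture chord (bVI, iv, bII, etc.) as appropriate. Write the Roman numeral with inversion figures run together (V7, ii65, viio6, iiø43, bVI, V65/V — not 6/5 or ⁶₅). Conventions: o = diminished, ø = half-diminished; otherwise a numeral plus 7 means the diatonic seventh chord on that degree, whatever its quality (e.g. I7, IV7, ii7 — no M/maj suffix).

bII6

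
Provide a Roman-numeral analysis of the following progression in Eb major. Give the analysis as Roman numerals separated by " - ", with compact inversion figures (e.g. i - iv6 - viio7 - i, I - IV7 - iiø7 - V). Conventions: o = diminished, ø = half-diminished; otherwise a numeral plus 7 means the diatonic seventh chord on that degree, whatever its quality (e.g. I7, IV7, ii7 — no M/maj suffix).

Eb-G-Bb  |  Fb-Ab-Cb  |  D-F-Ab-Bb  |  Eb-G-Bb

I - bII - V65 - I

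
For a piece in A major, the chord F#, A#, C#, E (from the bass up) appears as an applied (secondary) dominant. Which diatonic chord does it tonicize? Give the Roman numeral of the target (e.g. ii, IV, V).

The chord is a dominant seventh chord on F#.
A dominant resolves down a perfect fifth: F# → B. In A major, B is scale degree 2, i.e. ii.

ii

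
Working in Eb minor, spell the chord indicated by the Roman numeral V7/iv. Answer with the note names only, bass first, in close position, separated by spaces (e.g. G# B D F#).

V7/iv is a secondary dominant — the dominant seventh of iv. iv in Eb minor is Ab, so the applied chord's root is Eb, a perfect fifth above.
Building a dominant seventh chord on Eb gives Eb-G-Bb-Db.

Eb G Bb Db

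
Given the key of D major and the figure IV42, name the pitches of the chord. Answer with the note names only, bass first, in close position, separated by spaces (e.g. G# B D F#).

F# G B D

In D major, the fourth degree is G, and the diatonic chord built there is a major seventh chord.
Stacking thirds from G gives G-B-D-F#.
The figured bass 42 indicates third inversion, placing the seventh (F#) in the bass: F#-G-B-D.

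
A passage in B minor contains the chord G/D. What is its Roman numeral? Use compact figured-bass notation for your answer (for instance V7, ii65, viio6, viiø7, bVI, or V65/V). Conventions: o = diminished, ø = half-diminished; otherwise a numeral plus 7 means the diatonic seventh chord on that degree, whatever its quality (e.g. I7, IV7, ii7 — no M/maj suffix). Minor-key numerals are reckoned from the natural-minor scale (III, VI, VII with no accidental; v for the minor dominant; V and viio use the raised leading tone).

Stacked in thirds the chord is G-B-D: a major triad on G.
G is scale degree 6 in B minor, and a major triad on that degree is written VI.
With D in the bass the chord is in second inversion, so the figured bass is 64.

VI64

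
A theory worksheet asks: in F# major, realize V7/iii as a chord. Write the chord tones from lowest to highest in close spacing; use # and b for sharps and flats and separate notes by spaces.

E# G## B# D#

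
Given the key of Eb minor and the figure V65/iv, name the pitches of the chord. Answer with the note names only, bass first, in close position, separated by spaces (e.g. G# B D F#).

The slash means an applied dominant: we want the dominant of iv. In Eb minor, iv is Ab minor, and its dominant is built on Eb.
Building a dominant seventh chord on Eb gives Eb-G-Bb-Db.
The figured bass 65 indicates first inversion, placing the third (G) in the bass: G-Bb-Db-Eb.

G Bb Db Eb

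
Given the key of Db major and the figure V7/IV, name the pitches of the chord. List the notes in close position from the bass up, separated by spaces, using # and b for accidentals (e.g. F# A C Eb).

The slash means an applied dominant: we want the dominant of IV. In Db major, IV is Gb major, and its dominant is built on Db.
Building a dominant seventh chord on Db gives Db-F-Ab-Cb.

Db F Ab Cb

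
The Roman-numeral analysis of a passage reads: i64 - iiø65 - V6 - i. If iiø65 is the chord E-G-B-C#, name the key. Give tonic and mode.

B minor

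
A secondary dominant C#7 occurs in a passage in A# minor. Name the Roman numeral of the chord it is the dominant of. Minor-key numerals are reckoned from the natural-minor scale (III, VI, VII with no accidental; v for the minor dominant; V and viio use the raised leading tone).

VI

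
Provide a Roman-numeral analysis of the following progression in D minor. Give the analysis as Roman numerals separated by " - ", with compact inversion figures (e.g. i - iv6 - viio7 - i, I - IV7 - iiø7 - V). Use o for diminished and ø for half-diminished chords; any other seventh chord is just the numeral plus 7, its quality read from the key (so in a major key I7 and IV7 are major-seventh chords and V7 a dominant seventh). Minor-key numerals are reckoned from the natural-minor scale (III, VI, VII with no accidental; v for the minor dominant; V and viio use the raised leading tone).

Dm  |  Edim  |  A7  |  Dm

i - iio - V7 - i

Dm: minor triad on D = scale degree 1 → i.
Edim has root E, degree 2 in D minor, so iio.
A7 has root A, degree 5 in D minor, so V7.
Dm has root D, degree 1 in D minor, so i.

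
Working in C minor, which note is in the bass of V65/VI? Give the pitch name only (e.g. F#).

G

The applied chord V65/VI is rooted on Eb: Eb-G-Bb-Db.
The figure 65 means first inversion — the third is in the bass.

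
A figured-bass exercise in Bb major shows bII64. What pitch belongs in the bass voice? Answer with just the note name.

Gb

bII in Bb major has root Cb; the chord is Cb-Eb-Gb.
The figure 64 means second inversion — the fifth is in the bass.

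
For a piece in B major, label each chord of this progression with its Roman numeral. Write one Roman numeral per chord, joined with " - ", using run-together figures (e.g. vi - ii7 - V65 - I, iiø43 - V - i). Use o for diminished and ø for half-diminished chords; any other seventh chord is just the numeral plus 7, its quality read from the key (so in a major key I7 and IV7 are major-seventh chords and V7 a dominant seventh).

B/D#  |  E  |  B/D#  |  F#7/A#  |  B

B/D# has root B, degree 1 in B major, so I6.
E: root E is the subdominant; major triad there is IV.
B/D# has root B, degree 1 in B major, so I6.
F#7/A# has root F#, degree 5 in B major, so V65.
B: major triad on B = scale degree 1 → I.

I6 - IV - I6 - V65 - I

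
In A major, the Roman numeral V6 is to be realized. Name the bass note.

V in A major has root E; the chord is E-G#-B.
The figure 6 means first inversion — the third is in the bass.

G#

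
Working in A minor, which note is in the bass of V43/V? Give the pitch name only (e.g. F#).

F#

The applied chord V43/V is rooted on B: B-D#-F#-A.
The figure 43 means second inversion — the fifth is in the bass.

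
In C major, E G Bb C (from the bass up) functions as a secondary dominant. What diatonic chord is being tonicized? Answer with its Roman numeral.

The chord is a dominant seventh chord on C.
A dominant resolves down a perfect fifth: C → F. In C major, F is scale degree 4, i.e. IV.

IV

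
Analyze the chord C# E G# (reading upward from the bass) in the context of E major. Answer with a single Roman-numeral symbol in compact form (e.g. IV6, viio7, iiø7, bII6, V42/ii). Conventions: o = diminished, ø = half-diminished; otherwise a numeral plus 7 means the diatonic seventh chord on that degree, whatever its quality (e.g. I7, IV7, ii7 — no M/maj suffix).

vi

Stacked in thirds the chord is C#-E-G#: a minor triad on C#.
In E major, C# is the submediant; the diatonic minor triad there is vi.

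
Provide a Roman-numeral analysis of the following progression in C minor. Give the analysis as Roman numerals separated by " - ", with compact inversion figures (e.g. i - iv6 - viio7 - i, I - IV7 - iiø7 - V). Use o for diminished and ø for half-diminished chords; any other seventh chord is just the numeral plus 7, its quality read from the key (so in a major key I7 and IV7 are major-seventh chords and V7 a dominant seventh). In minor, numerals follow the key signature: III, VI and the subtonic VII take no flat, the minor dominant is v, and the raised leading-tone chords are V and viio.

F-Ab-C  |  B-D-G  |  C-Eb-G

iv - V6 - i

F-Ab-C: minor triad on F = scale degree 4 → iv.
B-D-G: root G is the dominant; major triad there is V6.
C-Eb-G has root C, degree 1 in C minor, so i.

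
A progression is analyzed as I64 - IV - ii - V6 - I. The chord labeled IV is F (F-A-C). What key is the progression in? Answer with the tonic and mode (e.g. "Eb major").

The chord F is a major triad rooted on F; its label is IV.
If F is scale degree 4 and the mode makes that degree carry a major triad, the tonic is C and the mode is major.

C major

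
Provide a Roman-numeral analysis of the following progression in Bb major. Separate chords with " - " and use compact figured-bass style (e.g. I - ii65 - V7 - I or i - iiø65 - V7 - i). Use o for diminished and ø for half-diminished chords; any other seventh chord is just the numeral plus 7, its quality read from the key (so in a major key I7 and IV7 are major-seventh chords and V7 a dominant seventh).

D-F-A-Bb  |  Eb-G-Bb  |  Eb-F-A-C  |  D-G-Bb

I65 - IV - V42 - vi64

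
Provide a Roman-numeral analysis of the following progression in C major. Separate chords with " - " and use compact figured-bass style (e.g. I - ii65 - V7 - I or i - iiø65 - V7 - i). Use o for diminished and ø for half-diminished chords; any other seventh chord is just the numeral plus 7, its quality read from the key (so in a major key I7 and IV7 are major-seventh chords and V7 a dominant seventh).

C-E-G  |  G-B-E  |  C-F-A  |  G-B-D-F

I - iii6 - IV64 - V7

C-E-G: root C is the tonic; major triad there is I.
G-B-E has root E, degree 3 in C major, so iii6.
C-F-A: root F is the subdominant; major triad there is IV64.
G-B-D-F: root G is the dominant; dominant seventh chord there is V7.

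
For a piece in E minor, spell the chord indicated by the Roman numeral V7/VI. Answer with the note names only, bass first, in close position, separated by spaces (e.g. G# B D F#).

G B D F

The slash means an applied dominant: we want the dominant of VI. In E minor, VI is C major, and its dominant is built on G.
Building a dominant seventh chord on G gives G-B-D-F.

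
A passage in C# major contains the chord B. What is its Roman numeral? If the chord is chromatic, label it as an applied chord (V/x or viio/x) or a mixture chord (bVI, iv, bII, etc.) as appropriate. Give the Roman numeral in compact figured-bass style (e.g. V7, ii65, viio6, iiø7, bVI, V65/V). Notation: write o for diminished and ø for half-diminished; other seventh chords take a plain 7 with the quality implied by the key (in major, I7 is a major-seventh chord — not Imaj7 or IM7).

bVII

Stacked in thirds the chord is B-D#-F#: a major triad on B.
B is the lowered seventh degree of C# major (diatonic 7 would be B#). This is a major triad on the lowered seventh degree (the subtonic), borrowed from the parallel minor.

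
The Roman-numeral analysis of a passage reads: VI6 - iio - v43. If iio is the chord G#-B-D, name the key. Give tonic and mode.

F# minor

The chord G#dim is a diminished triad rooted on G#; its label is iio.
iio on G# implies G# is the supertonic; that puts the tonic at F#, and the lowercase numeral fits minor mode.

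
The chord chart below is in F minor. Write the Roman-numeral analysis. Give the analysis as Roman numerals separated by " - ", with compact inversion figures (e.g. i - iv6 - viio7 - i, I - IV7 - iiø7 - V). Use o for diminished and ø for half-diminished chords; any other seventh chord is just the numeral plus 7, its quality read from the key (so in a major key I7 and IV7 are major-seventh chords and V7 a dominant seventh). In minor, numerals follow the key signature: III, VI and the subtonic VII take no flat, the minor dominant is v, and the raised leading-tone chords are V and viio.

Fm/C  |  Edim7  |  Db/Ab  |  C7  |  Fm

i64 - viio7 - VI64 - V7 - i

Fm/C: root F is the tonic; minor triad there is i64.
Edim7: fully diminished seventh chord on E = scale degree 7 → viio7.
Db/Ab has root Db, degree 6 in F minor, so VI64.
C7: root C is the dominant; dominant seventh chord there is V7.
Fm: minor triad on F = scale degree 1 → i.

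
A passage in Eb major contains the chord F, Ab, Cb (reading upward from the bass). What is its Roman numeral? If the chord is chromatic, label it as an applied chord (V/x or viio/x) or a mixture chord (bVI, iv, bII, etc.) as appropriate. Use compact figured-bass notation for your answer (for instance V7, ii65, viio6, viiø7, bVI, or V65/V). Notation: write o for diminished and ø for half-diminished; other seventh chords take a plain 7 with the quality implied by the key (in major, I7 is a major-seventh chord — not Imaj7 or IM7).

iio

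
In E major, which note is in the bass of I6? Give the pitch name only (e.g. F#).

G#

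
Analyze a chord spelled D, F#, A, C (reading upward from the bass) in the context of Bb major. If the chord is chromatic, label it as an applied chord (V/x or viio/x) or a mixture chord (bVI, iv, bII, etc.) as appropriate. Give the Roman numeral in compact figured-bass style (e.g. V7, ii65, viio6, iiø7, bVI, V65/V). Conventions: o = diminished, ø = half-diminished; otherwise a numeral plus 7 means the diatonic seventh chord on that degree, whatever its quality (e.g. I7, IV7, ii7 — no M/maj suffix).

Stacked in thirds the chord is D-F#-A-C: a dominant seventh chord on D.
D is not a diatonic chord root with this quality in Bb major, but it lies a perfect fifth above G (vi), so the chord functions as an applied dominant of vi.

V7/vi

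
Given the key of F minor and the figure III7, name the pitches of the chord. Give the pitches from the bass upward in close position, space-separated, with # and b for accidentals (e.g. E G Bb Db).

Ab C Eb G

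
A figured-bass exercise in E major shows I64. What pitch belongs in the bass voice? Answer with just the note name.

B

I in E major has root E; the chord is E-G#-B.
The figure 64 means second inversion — the fifth is in the bass.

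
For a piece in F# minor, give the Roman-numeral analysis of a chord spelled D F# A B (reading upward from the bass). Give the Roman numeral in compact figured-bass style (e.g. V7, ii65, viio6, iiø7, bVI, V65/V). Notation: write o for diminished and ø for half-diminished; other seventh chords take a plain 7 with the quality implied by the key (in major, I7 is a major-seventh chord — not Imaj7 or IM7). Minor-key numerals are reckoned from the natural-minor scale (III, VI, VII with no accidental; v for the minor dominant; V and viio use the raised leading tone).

Stacked in thirds the chord is B-D-F#-A: a minor seventh chord on B.
B is scale degree 4 in F# minor, and a minor seventh chord on that degree is written iv7.
With D in the bass the chord is in first inversion, so the figured bass is 65.

iv65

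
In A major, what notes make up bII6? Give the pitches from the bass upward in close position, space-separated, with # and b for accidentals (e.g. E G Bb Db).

Scale degree 2 in A major is B; lowering it a half step gives Bb. bII6 is the Neapolitan sixth — a major triad on the lowered second degree, here in its customary first inversion.
So the chord is Bb-D-F, a major triad.
With the 6 figure the chord is in first inversion; from the bass D upward in close position it reads D-F-Bb.

D F Bb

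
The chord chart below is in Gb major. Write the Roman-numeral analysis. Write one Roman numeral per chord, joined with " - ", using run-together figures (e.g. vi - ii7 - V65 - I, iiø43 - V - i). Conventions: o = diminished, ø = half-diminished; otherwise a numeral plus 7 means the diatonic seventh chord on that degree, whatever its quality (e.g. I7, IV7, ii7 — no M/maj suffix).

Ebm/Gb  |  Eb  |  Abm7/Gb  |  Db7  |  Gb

vi6 - V/ii - ii42 - V7 - I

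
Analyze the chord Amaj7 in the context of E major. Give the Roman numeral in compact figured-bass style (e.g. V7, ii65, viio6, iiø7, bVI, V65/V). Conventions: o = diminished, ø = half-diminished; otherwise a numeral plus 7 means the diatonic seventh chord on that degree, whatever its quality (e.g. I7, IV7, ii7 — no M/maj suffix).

IV7

Stacked in thirds the chord is A-C#-E-G#: a major seventh chord on A.
A is scale degree 4 in E major, and a major seventh chord on that degree is written IV7.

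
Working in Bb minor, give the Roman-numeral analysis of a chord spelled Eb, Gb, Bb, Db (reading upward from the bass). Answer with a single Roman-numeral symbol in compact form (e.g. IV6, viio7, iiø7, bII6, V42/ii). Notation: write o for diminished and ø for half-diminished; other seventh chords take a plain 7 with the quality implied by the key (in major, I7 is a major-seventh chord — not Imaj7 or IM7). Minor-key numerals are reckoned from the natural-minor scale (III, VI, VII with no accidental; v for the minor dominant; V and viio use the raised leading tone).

iv7

The pitches Eb-Gb-Bb-Db form a minor seventh chord rooted on Eb.
Eb is scale degree 4 in Bb minor, and a minor seventh chord on that degree is written iv7.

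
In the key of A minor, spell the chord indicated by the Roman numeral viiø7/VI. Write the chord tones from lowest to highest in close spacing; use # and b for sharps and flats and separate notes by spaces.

E G Bb D

viiø7/VI is a secondary leading-tone chord. The target VI is F in A minor; the applied chord is rooted a semitone below, on E.
Building a half-diminished seventh chord on E gives E-G-Bb-D.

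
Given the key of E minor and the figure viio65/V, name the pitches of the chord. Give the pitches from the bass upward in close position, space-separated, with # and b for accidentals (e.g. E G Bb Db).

The slash marks an applied leading-tone chord: viio of V. In E minor, V is B, so the leading tone to it is A#, a half step below.
Building a fully diminished seventh chord on A# gives A#-C#-E-G.
The figured bass 65 indicates first inversion, placing the third (C#) in the bass: C#-E-G-A#.

C# E G A#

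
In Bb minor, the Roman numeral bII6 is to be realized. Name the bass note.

Eb

bII in Bb minor has root Cb; the chord is Cb-Eb-Gb.
The figure 6 means first inversion — the third is in the bass.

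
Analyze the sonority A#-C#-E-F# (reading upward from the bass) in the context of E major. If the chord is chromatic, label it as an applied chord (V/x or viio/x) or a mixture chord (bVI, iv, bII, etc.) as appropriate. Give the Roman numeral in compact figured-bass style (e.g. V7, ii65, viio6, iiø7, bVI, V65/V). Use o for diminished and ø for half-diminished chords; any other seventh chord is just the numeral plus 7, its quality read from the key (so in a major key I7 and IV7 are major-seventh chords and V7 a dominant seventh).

Stacked in thirds the chord is F#-A#-C#-E: a dominant seventh chord on F#.
F# is not a diatonic chord root with this quality in E major, but it lies a perfect fifth above B (V), so the chord functions as an applied dominant of V.
With A# in the bass the chord is in first inversion, so the figured bass is 65.

V65/V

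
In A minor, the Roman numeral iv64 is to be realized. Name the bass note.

iv in A minor has root D; the chord is D-F-A.
The figure 64 means second inversion — the fifth is in the bass.

A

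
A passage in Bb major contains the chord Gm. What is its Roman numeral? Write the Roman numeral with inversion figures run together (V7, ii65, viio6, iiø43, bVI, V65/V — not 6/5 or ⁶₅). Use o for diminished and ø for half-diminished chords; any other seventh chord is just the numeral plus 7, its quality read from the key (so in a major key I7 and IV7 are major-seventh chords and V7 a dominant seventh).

vi

The pitches G-Bb-D form a minor triad rooted on G.
G is scale degree 6 in Bb major, and a minor triad on that degree is written vi.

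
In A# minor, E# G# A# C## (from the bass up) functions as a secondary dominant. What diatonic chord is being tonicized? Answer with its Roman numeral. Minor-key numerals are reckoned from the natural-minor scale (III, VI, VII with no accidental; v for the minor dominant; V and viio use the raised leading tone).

iv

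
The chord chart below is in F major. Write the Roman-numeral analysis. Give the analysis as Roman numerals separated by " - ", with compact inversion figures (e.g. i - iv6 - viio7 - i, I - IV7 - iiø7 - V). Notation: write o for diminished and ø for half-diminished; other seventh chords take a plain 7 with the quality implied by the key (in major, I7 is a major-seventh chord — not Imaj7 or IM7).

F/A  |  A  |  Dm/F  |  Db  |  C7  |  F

I6 - V/vi - vi6 - bVI - V7 - I

F/A: root F is the tonic; major triad there is I6.
A: a major triad on A, the applied dominant of vi → V/vi.
Dm/F: minor triad on D = scale degree 6 → vi6.
Db: major triad on Db — chromatic; bVI (borrowed from the parallel minor).
C7: root C is the dominant; dominant seventh chord there is V7.
F: root F is the tonic; major triad there is I.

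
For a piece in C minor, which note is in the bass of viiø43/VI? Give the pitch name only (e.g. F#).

The applied chord viiø43/VI is rooted on G: G-Bb-Db-F.
The figure 43 means second inversion — the fifth is in the bass.

Db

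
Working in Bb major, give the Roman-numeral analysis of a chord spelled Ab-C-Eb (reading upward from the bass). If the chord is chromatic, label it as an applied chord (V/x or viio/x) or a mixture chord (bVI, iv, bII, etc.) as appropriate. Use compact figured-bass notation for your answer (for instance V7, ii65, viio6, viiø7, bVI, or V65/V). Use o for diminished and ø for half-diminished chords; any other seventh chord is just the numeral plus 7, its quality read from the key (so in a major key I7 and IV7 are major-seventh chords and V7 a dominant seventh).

bVII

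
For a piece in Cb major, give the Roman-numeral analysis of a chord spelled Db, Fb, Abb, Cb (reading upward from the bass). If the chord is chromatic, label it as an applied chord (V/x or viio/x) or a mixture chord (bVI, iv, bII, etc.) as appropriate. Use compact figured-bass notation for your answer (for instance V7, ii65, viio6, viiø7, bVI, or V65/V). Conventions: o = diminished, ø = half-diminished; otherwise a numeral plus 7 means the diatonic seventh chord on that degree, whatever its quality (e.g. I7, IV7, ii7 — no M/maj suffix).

iiø7

The pitches Db-Fb-Abb-Cb form a half-diminished seventh chord rooted on Db.
Db is the second degree of Cb major. This is the half-diminished supertonic seventh, borrowed from the parallel minor.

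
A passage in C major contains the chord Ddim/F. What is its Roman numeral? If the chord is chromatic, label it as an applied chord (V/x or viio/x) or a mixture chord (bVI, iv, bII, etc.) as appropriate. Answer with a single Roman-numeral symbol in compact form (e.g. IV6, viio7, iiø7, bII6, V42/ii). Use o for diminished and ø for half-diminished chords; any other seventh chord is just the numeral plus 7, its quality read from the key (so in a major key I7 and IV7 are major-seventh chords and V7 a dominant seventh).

iio6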